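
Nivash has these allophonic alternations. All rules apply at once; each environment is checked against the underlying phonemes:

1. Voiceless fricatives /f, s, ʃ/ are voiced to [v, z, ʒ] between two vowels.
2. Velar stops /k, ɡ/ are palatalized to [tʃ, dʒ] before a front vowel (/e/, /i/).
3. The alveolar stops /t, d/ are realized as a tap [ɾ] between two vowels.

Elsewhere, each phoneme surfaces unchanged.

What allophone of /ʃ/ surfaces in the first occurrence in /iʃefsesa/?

[ʒ]

/ʃ/ — between /i/ and /e/, between two vowels — surfaces as [ʒ] (rule 1).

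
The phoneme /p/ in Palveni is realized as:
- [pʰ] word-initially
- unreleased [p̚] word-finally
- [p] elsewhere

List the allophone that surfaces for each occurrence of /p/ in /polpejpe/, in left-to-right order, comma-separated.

[pʰ], [p], [p]

Occurrence 1 (position 1): word-initially → [pʰ].
Occurrence 2 (position 4): no conditioning environment matches → elsewhere allophone [p].
Occurrence 3 (position 7): no conditioning environment matches → elsewhere allophone [p].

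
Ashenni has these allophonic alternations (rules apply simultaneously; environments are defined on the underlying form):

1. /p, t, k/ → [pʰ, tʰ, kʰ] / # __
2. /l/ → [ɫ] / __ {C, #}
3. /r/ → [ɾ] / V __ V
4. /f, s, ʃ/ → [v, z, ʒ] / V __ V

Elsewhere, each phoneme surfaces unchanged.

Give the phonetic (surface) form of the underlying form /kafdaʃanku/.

/k/ (word-initial) occurs word-initially → [kʰ] by rule 1.
/a/ (between /k/ and /f/): no rule targets it → [a].
/f/ (between /a/ and /d/) is in the target of rule 4 but the environment (between two vowels) is not met → [f].
/d/ — not in any rule's target class → [d].
/a/ (between /d/ and /ʃ/): no rule targets it → [a].
/ʃ/ — between /a/ and /a/, between two vowels — surfaces as [ʒ] (rule 4).
/a/ (between /ʃ/ and /n/) is unaffected → [a].
/n/ (between /a/ and /k/): no rule targets it → [n].
/k/ (between /n/ and /u/) is in the target of rule 1 but the environment (word-initially) is not met → [k].
/u/ (word-final) is unaffected → [u].

[kʰafdaʒanku]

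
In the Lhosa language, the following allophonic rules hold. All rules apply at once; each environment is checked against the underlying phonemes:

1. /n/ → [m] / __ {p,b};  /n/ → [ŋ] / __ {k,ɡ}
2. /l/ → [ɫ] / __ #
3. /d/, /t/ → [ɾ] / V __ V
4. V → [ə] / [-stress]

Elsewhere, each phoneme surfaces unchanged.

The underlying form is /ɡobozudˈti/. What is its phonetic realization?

/o/ meets the environment for rule 4 (in an unstressed syllable) → [ə].
/o/ (between /b/ and /z/) occurs in an unstressed syllable → [ə] by rule 4.
/u/ (between /z/ and /d/) occurs in an unstressed syllable → [ə] by rule 4.
/d/ — between /u/ and /t/; rule 3 does not apply here → [d].
/t/ (between /d/ and /i/) is in the target of rule 3 but the environment (between two vowels) is not met → [t].
/i/ (word-final) fails the environment for rule 4, so it stays [i].

[ɡəbəzədˈti]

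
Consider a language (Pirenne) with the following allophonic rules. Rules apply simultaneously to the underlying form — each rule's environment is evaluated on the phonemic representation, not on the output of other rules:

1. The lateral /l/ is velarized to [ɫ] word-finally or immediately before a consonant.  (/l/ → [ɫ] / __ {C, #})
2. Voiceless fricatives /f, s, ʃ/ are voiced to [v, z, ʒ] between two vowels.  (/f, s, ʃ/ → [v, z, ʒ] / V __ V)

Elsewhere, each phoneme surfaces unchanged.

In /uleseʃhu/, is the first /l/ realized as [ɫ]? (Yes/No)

/l/ (between /u/ and /e/) is in the target of rule 1 but the environment (word-finally or immediately before a consonant) is not met → [l].
The actual realization is [l], not [ɫ].

No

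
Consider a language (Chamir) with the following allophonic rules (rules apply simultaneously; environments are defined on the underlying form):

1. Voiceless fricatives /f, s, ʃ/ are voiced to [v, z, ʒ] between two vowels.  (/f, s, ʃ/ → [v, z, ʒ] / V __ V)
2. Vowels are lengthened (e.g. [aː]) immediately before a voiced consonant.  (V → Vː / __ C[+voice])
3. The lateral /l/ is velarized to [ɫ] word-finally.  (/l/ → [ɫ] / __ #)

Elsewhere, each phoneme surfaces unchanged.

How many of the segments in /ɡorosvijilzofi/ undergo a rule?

Segments that undergo a rule: /o/ → [oː] (rule 2); /i/ → [iː] (rule 2); /i/ → [iː] (rule 2); /f/ → [v] (rule 1).
All other segments surface unchanged.

4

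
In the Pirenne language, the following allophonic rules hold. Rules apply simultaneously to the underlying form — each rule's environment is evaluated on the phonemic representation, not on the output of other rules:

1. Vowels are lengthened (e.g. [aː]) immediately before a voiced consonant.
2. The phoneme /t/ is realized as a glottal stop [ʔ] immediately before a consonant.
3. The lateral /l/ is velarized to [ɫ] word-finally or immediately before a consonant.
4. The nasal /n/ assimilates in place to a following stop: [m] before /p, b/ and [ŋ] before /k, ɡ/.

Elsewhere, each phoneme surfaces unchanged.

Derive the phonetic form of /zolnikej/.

/z/ (word-initial): no rule targets it → [z].
/o/ (between /z/ and /l/) occurs before a voiced consonant → [oː] by rule 1.
/l/ (between /o/ and /n/) occurs word-finally or immediately before a consonant → [ɫ] by rule 3.
/n/ (between /l/ and /i/) is in the target of rule 4 but the environment (before a labial or velar stop) is not met → [n].
/i/ (between /n/ and /k/) fails the environment for rule 1, so it stays [i].
/k/ stays [k].
Rule 1 applies to /e/ (between /k/ and /j/: before a voiced consonant) → [eː].
/j/ (word-final) is unaffected → [j].

[zoːɫnikeːj]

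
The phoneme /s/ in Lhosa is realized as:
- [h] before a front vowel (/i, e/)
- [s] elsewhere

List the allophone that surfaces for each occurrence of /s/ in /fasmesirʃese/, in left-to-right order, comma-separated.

Occurrence 1 (position 3): no conditioning environment matches → elsewhere allophone [s].
Occurrence 2 (position 6): before a front vowel (/i, e/) → [h].
Occurrence 3 (position 11): before a front vowel (/i, e/) → [h].

[s], [h], [h]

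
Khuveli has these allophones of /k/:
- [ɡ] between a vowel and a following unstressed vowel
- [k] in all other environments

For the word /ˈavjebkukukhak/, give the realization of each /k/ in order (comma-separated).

[k], [ɡ], [k], [k]

Occurrence 1 (position 6): no conditioning environment matches → elsewhere allophone [k].
Occurrence 2 (position 8): between a vowel and a following unstressed vowel → [ɡ].
Occurrence 3 (position 10): no conditioning environment matches → elsewhere allophone [k].
Occurrence 4 (position 13): no conditioning environment matches → elsewhere allophone [k].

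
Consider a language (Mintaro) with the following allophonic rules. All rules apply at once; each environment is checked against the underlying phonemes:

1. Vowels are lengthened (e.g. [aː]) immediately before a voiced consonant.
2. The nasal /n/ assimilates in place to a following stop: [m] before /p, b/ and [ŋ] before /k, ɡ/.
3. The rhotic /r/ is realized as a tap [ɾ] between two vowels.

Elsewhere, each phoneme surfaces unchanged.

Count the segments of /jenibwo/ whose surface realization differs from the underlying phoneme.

2

Segments that undergo a rule: /e/ → [eː] (rule 1); /i/ → [iː] (rule 1).
All other segments surface unchanged.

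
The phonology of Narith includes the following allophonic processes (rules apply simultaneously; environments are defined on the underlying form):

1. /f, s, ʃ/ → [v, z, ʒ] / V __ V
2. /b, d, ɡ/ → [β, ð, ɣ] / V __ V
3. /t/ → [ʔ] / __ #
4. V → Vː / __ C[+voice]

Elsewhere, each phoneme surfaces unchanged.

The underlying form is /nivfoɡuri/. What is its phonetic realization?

[niːvfoːɣuːri]

/n/ (word-initial): no rule targets it → [n].
/i/ meets the environment for rule 4 (before a voiced consonant) → [iː].
/v/ (between /i/ and /f/): no rule targets it → [v].
/f/ — between /v/ and /o/; rule 1 does not apply here → [f].
Rule 4 applies to /o/ (between /f/ and /ɡ/: before a voiced consonant) → [oː].
/ɡ/ (between /o/ and /u/) occurs between two vowels → [ɣ] by rule 2.
Rule 4 applies to /u/ (between /ɡ/ and /r/: before a voiced consonant) → [uː].
/r/ (between /u/ and /i/) is unaffected → [r].
/i/ (word-final) fails the environment for rule 4, so it stays [i].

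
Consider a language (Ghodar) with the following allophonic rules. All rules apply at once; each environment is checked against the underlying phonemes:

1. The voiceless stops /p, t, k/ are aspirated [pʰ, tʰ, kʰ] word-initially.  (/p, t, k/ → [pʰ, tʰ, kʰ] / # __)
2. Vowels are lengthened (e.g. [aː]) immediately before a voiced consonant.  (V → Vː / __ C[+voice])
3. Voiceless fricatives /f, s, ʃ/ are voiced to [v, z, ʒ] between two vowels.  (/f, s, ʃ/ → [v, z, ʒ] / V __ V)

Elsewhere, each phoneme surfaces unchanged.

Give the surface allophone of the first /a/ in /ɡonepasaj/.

[a]

/a/ — between /p/ and /s/; rule 2 does not apply here → [a].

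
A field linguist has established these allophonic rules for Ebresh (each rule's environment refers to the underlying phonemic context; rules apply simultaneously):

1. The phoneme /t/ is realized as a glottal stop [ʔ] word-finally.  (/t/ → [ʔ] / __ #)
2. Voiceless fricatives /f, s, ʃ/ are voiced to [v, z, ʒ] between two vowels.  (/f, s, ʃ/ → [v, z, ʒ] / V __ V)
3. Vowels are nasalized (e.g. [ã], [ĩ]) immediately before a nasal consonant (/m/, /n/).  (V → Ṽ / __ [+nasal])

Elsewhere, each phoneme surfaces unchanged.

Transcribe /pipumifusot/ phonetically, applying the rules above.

[pipũmivuzoʔ]

/p/ (word-initial) is unaffected → [p].
/i/ (between /p/ and /p/) fails the environment for rule 3, so it stays [i].
/p/ — not in any rule's target class → [p].
/u/ — between /p/ and /m/, before a nasal consonant — surfaces as [ũ] (rule 3).
/m/ (between /u/ and /i/): no rule targets it → [m].
/i/ (between /m/ and /f/) fails the environment for rule 3, so it stays [i].
/f/ meets the environment for rule 2 (between two vowels) → [v].
/u/ (between /f/ and /s/) fails the environment for rule 3, so it stays [u].
Rule 2 applies to /s/ (between /u/ and /o/: between two vowels) → [z].
/o/ (between /s/ and /t/): rule 3 targets it, but not before a nasal consonant → unchanged [o].
Rule 1 applies to /t/ (word-final: word-finally) → [ʔ].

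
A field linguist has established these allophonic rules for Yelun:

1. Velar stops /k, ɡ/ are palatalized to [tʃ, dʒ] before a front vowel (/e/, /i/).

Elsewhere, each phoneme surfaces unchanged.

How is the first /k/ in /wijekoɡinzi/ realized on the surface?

[k]

/k/ (between /e/ and /o/): rule 1 targets it, but not before a front vowel → unchanged [k].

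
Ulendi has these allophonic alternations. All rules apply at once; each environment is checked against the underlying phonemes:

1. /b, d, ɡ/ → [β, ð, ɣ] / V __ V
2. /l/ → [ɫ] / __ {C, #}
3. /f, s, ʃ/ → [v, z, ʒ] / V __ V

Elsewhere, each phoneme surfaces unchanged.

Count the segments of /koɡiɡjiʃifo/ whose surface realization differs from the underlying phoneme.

Segments that undergo a rule: /ɡ/ → [ɣ] (rule 1); /ʃ/ → [ʒ] (rule 3); /f/ → [v] (rule 3).
All other segments surface unchanged.

3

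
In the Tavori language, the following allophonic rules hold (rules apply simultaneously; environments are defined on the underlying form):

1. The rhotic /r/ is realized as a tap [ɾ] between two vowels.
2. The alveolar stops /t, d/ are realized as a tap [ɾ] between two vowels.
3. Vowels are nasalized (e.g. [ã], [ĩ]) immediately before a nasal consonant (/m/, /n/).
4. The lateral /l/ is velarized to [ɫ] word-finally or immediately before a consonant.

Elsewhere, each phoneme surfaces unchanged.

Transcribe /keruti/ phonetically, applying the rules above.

/e/ (between /k/ and /r/) is in the target of rule 3 but the environment (before a nasal consonant) is not met → [e].
Rule 1 applies to /r/ (between /e/ and /u/: between two vowels) → [ɾ].
/u/ (between /r/ and /t/): rule 3 targets it, but not before a nasal consonant → unchanged [u].
Rule 2 applies to /t/ (between /u/ and /i/: between two vowels) → [ɾ].
/i/ (word-final) is in the target of rule 3 but the environment (before a nasal consonant) is not met → [i].

[keɾuɾi]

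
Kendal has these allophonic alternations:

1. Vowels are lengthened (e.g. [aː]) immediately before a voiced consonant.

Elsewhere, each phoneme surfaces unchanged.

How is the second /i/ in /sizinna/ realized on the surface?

/i/ (between /z/ and /n/): before a voiced consonant, so rule 1 applies → [iː].

[iː]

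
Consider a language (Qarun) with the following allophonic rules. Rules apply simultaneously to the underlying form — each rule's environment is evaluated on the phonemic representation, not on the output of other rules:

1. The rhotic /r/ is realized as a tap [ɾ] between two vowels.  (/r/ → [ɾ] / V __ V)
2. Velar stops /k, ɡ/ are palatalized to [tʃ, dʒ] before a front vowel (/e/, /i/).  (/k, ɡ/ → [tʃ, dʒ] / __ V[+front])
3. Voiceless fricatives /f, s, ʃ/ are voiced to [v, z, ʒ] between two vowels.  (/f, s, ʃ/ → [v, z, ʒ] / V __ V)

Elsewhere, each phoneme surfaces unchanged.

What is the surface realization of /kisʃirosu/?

[tʃisʃiɾozu]

/k/ meets the environment for rule 2 (before a front vowel) → [tʃ].
/s/ (between /i/ and /ʃ/) fails the environment for rule 3, so it stays [s].
/ʃ/ — between /s/ and /i/; rule 3 does not apply here → [ʃ].
Rule 1 applies to /r/ (between /i/ and /o/: between two vowels) → [ɾ].
Rule 3 applies to /s/ (between /o/ and /u/: between two vowels) → [z].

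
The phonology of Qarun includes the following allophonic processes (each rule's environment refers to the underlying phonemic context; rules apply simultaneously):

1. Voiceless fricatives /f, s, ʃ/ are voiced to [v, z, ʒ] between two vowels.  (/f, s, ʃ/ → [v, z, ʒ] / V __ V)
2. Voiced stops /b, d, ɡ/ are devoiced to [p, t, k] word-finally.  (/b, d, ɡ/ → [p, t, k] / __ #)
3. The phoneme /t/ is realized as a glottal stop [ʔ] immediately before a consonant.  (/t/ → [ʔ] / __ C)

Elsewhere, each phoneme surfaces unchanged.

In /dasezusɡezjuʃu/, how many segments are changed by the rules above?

2

Segments that undergo a rule: /s/ → [z] (rule 1); /ʃ/ → [ʒ] (rule 1).
All other segments surface unchanged.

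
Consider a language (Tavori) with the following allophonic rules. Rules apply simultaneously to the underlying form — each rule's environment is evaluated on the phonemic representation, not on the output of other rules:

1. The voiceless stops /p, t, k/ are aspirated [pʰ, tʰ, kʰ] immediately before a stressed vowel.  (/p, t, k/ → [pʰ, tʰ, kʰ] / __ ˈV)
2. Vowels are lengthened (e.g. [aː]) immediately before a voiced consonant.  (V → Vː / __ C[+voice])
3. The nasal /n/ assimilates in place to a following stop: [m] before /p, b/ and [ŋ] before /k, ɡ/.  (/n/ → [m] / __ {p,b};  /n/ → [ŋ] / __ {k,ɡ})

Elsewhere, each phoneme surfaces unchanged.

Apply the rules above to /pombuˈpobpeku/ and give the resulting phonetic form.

[poːmbuˈpʰoːbpeku]

/p/ (word-initial) fails the environment for rule 1, so it stays [p].
Rule 2 applies to /o/ (between /p/ and /m/: before a voiced consonant) → [oː].
/m/ (between /o/ and /b/): no rule targets it → [m].
/b/ — not in any rule's target class → [b].
/u/ (between /b/ and /p/) is in the target of rule 2 but the environment (before a voiced consonant) is not met → [u].
/p/ (between /u/ and /o/): immediately before a stressed vowel, so rule 1 applies → [pʰ].
/o/ meets the environment for rule 2 (before a voiced consonant) → [oː].
/b/ stays [b].
/p/ — between /b/ and /e/; rule 1 does not apply here → [p].
/e/ (between /p/ and /k/) is in the target of rule 2 but the environment (before a voiced consonant) is not met → [e].
/k/ (between /e/ and /u/) fails the environment for rule 1, so it stays [k].
/u/ (word-final) fails the environment for rule 2, so it stays [u].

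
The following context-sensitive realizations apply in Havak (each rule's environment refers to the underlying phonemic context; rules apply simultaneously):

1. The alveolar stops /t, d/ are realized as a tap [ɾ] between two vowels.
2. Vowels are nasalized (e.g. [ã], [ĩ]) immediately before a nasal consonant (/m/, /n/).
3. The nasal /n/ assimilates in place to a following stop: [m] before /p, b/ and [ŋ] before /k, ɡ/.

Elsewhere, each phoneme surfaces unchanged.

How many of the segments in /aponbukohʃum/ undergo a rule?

3

Segments that undergo a rule: /o/ → [õ] (rule 2); /n/ → [m] (rule 3); /u/ → [ũ] (rule 2).
All other segments surface unchanged.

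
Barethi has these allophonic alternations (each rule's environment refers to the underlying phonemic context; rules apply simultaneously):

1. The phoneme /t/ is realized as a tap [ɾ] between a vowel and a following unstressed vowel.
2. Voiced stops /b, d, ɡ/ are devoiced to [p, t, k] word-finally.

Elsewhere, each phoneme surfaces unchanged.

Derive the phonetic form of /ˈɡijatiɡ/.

/ɡ/ (word-initial): rule 2 targets it, but not word-finally → unchanged [ɡ].
/i/ (between /ɡ/ and /j/): no rule targets it → [i].
/j/ stays [j].
/a/ stays [a].
Rule 1 applies to /t/ (between /a/ and /i/: between a vowel and a following unstressed vowel) → [ɾ].
/i/ (between /t/ and /ɡ/): no rule targets it → [i].
/ɡ/ — word-final, word-finally — surfaces as [k] (rule 2).

[ˈɡijaɾik]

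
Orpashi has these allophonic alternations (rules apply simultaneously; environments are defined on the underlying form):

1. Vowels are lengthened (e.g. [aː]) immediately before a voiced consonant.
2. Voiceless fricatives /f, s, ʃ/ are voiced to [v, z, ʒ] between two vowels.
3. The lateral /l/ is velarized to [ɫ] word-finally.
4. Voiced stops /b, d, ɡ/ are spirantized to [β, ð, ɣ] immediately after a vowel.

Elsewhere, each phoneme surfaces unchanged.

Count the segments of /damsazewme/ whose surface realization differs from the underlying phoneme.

Segments that undergo a rule: /a/ → [aː] (rule 1); /a/ → [aː] (rule 1); /e/ → [eː] (rule 1).
All other segments surface unchanged.

3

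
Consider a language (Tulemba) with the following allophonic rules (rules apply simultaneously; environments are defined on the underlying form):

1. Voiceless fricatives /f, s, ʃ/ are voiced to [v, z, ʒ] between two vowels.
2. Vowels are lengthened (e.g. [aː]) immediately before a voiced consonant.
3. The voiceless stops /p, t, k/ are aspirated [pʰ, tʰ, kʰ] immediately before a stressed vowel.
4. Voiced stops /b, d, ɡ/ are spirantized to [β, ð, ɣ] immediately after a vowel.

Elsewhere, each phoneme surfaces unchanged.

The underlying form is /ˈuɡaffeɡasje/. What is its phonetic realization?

[ˈuːɣaffeːɣasje]

/u/ (word-initial) occurs before a voiced consonant → [uː] by rule 2.
/ɡ/ meets the environment for rule 4 (immediately after a vowel) → [ɣ].
/a/ (between /ɡ/ and /f/) fails the environment for rule 2, so it stays [a].
/f/ (between /a/ and /f/) is in the target of rule 1 but the environment (between two vowels) is not met → [f].
/f/ (between /f/ and /e/) is in the target of rule 1 but the environment (between two vowels) is not met → [f].
/e/ (between /f/ and /ɡ/) occurs before a voiced consonant → [eː] by rule 2.
/ɡ/ — between /e/ and /a/, immediately after a vowel — surfaces as [ɣ] (rule 4).
/a/ (between /ɡ/ and /s/): rule 2 targets it, but not before a voiced consonant → unchanged [a].
/s/ (between /a/ and /j/) fails the environment for rule 1, so it stays [s].
/e/ — word-final; rule 2 does not apply here → [e].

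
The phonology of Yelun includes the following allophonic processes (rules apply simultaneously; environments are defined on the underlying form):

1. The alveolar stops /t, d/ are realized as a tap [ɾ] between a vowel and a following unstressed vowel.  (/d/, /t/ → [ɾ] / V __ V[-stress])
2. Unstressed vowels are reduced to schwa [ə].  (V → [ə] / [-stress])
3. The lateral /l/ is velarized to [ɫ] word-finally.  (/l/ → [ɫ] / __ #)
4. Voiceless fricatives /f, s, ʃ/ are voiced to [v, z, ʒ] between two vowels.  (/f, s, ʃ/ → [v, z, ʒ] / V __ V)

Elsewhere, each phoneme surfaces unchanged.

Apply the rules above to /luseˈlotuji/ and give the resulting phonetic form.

/l/ (word-initial) is in the target of rule 3 but the environment (word-finally) is not met → [l].
/u/ (between /l/ and /s/): in an unstressed syllable, so rule 2 applies → [ə].
/s/ — between /u/ and /e/, between two vowels — surfaces as [z] (rule 4).
/e/ meets the environment for rule 2 (in an unstressed syllable) → [ə].
/l/ (between /e/ and /o/): rule 3 targets it, but not word-finally → unchanged [l].
/o/ (between /l/ and /t/) fails the environment for rule 2, so it stays [o].
/t/ — between /o/ and /u/, between a vowel and a following unstressed vowel — surfaces as [ɾ] (rule 1).
/u/ (between /t/ and /j/): in an unstressed syllable, so rule 2 applies → [ə].
/i/ (word-final) occurs in an unstressed syllable → [ə] by rule 2.

[ləzəˈloɾəjə]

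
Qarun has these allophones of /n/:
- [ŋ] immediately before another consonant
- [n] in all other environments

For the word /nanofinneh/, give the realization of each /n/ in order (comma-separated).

[n], [n], [ŋ], [n]

Occurrence 1 (position 1): no conditioning environment matches → elsewhere allophone [n].
Occurrence 2 (position 3): no conditioning environment matches → elsewhere allophone [n].
Occurrence 3 (position 7): immediately before another consonant → [ŋ].
Occurrence 4 (position 8): no conditioning environment matches → elsewhere allophone [n].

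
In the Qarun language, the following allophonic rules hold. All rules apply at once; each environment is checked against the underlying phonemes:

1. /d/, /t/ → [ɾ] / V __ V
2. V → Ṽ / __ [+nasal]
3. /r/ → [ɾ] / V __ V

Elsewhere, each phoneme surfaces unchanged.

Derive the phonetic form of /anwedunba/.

/a/ (word-initial): before a nasal consonant, so rule 2 applies → [ã].
/e/ (between /w/ and /d/) fails the environment for rule 2, so it stays [e].
/d/ — between /e/ and /u/, between two vowels — surfaces as [ɾ] (rule 1).
/u/ (between /d/ and /n/) occurs before a nasal consonant → [ũ] by rule 2.
/a/ (word-final) is in the target of rule 2 but the environment (before a nasal consonant) is not met → [a].

[ãnweɾũnba]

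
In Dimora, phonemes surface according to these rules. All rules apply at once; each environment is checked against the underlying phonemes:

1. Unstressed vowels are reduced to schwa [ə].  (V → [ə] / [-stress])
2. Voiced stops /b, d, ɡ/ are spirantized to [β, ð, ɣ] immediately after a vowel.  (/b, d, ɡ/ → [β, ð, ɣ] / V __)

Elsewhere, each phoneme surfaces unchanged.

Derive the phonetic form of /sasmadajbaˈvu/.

[səsməðəjbəˈvu]

/a/ meets the environment for rule 1 (in an unstressed syllable) → [ə].
Rule 1 applies to /a/ (between /m/ and /d/: in an unstressed syllable) → [ə].
/d/ (between /a/ and /a/) occurs immediately after a vowel → [ð] by rule 2.
/a/ meets the environment for rule 1 (in an unstressed syllable) → [ə].
/b/ (between /j/ and /a/): rule 2 targets it, but not immediately after a vowel → unchanged [b].
/a/ — between /b/ and /v/, in an unstressed syllable — surfaces as [ə] (rule 1).
/u/ (word-final): rule 1 targets it, but not in an unstressed syllable → unchanged [u].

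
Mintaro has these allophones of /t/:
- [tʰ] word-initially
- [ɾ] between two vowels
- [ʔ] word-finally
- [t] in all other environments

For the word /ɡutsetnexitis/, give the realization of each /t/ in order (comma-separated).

Occurrence 1 (position 3): no conditioning environment matches → elsewhere allophone [t].
Occurrence 2 (position 6): no conditioning environment matches → elsewhere allophone [t].
Occurrence 3 (position 11): between two vowels → [ɾ].

[t], [t], [ɾ]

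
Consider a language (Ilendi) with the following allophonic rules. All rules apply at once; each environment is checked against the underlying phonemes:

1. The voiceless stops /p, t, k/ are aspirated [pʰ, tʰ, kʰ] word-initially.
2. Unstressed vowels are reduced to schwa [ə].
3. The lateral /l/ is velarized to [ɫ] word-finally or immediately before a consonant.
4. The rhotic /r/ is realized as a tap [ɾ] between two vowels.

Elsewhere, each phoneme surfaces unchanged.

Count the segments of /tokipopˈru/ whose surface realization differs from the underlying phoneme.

4

Segments that undergo a rule: /t/ → [tʰ] (rule 1); /o/ → [ə] (rule 2); /i/ → [ə] (rule 2); /o/ → [ə] (rule 2).
All other segments surface unchanged.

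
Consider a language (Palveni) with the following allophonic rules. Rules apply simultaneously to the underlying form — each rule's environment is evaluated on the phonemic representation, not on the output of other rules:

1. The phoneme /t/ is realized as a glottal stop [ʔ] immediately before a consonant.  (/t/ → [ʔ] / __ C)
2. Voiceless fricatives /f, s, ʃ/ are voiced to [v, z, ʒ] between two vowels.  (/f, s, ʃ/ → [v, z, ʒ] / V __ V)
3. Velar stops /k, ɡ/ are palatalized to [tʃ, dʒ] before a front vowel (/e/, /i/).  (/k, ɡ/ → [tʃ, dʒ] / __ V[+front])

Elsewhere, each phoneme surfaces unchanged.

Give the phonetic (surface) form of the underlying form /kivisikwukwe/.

[tʃivizikwukwe]

/k/ meets the environment for rule 3 (before a front vowel) → [tʃ].
/i/ (between /k/ and /v/) is unaffected → [i].
/v/ (between /i/ and /i/): no rule targets it → [v].
/i/ (between /v/ and /s/) is unaffected → [i].
/s/ — between /i/ and /i/, between two vowels — surfaces as [z] (rule 2).
/i/ (between /s/ and /k/): no rule targets it → [i].
/k/ (between /i/ and /w/): rule 3 targets it, but not before a front vowel → unchanged [k].
/w/ (between /k/ and /u/) is unaffected → [w].
/u/ — not in any rule's target class → [u].
/k/ — between /u/ and /w/; rule 3 does not apply here → [k].
/w/ — not in any rule's target class → [w].
/e/ (word-final) is unaffected → [e].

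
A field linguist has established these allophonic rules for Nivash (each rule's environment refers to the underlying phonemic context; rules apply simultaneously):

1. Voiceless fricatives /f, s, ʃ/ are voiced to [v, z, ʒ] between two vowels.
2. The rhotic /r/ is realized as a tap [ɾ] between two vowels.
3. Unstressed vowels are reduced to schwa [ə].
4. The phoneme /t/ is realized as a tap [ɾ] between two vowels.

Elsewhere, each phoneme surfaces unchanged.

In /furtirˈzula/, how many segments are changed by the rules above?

3

Segments that undergo a rule: /u/ → [ə] (rule 3); /i/ → [ə] (rule 3); /a/ → [ə] (rule 3).
All other segments surface unchanged.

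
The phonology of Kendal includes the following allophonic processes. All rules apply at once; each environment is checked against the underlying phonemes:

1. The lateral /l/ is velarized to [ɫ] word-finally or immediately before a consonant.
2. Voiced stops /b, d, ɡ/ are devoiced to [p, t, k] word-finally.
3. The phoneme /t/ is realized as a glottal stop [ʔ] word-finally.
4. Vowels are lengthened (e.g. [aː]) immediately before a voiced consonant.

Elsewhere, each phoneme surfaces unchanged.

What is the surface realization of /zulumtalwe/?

[zuːluːmtaːɫwe]

/z/ (word-initial): no rule targets it → [z].
/u/ (between /z/ and /l/) occurs before a voiced consonant → [uː] by rule 4.
/l/ (between /u/ and /u/): rule 1 targets it, but not word-finally or immediately before a consonant → unchanged [l].
/u/ — between /l/ and /m/, before a voiced consonant — surfaces as [uː] (rule 4).
/m/ stays [m].
/t/ (between /m/ and /a/): rule 3 targets it, but not word-finally → unchanged [t].
/a/ meets the environment for rule 4 (before a voiced consonant) → [aː].
/l/ meets the environment for rule 1 (word-finally or immediately before a consonant) → [ɫ].
/w/ stays [w].
/e/ (word-final) is in the target of rule 4 but the environment (before a voiced consonant) is not met → [e].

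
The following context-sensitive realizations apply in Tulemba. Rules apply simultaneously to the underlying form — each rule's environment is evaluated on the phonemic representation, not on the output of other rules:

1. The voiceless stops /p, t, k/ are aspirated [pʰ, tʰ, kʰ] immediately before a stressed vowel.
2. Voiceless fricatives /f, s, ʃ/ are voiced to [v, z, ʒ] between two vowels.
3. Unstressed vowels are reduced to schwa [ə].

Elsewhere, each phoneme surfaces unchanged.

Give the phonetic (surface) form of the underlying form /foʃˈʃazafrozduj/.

/f/ (word-initial): rule 2 targets it, but not between two vowels → unchanged [f].
/o/ (between /f/ and /ʃ/): in an unstressed syllable, so rule 3 applies → [ə].
/ʃ/ — between /o/ and /ʃ/; rule 2 does not apply here → [ʃ].
/ʃ/ (between /ʃ/ and /a/) fails the environment for rule 2, so it stays [ʃ].
/a/ (between /ʃ/ and /z/) is in the target of rule 3 but the environment (in an unstressed syllable) is not met → [a].
/z/ stays [z].
/a/ (between /z/ and /f/) occurs in an unstressed syllable → [ə] by rule 3.
/f/ (between /a/ and /r/): rule 2 targets it, but not between two vowels → unchanged [f].
/r/ — not in any rule's target class → [r].
/o/ (between /r/ and /z/): in an unstressed syllable, so rule 3 applies → [ə].
/z/ (between /o/ and /d/) is unaffected → [z].
/d/ stays [d].
/u/ (between /d/ and /j/): in an unstressed syllable, so rule 3 applies → [ə].
/j/ stays [j].

[fəʃˈʃazəfrəzdəj]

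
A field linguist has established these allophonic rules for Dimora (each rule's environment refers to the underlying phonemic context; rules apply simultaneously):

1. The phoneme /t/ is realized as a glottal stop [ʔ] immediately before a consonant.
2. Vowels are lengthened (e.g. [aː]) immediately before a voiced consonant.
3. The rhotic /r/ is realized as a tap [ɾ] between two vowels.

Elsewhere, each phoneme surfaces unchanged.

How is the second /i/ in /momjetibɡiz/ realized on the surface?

/i/ (between /ɡ/ and /z/): before a voiced consonant, so rule 2 applies → [iː].

[iː]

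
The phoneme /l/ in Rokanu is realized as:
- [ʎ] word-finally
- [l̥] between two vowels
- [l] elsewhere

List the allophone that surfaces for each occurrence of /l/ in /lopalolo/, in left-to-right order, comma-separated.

Occurrence 1 (position 1): no conditioning environment matches → elsewhere allophone [l].
Occurrence 2 (position 5): between two vowels → [l̥].
Occurrence 3 (position 7): between two vowels → [l̥].

[l], [l̥], [l̥]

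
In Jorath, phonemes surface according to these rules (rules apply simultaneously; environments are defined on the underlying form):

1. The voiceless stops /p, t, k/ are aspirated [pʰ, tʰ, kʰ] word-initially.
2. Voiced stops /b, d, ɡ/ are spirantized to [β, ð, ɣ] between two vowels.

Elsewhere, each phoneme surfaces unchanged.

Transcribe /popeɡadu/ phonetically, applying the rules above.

[pʰopeɣaðu]

Rule 1 applies to /p/ (word-initial: word-initially) → [pʰ].
/o/ (between /p/ and /p/) is unaffected → [o].
/p/ (between /o/ and /e/) is in the target of rule 1 but the environment (word-initially) is not met → [p].
/e/ (between /p/ and /ɡ/): no rule targets it → [e].
Rule 2 applies to /ɡ/ (between /e/ and /a/: between two vowels) → [ɣ].
/a/ (between /ɡ/ and /d/): no rule targets it → [a].
/d/ meets the environment for rule 2 (between two vowels) → [ð].
/u/ (word-final) is unaffected → [u].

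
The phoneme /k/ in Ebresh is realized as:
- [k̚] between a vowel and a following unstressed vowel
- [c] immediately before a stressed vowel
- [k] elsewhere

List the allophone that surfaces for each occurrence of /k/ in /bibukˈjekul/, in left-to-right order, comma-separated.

Occurrence 1 (position 5): no conditioning environment matches → elsewhere allophone [k].
Occurrence 2 (position 8): between a vowel and a following unstressed vowel → [k̚].

[k], [k̚]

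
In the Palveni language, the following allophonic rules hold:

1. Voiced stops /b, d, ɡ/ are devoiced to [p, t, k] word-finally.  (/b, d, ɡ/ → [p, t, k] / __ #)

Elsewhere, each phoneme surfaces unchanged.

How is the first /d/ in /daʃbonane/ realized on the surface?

[d]

/d/ (word-initial) fails the environment for rule 1, so it stays [d].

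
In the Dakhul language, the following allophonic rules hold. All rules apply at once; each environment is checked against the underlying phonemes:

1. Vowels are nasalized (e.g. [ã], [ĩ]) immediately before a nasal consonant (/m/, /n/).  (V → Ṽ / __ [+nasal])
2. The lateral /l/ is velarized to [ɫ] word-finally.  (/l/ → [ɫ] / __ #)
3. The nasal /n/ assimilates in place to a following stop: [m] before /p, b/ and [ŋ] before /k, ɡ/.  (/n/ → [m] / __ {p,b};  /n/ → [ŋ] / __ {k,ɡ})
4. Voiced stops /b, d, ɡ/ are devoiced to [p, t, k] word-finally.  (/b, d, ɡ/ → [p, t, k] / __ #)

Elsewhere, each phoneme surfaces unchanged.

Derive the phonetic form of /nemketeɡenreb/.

/n/ (word-initial) is in the target of rule 3 but the environment (before a labial or velar stop) is not met → [n].
/e/ (between /n/ and /m/): before a nasal consonant, so rule 1 applies → [ẽ].
/m/ (between /e/ and /k/): no rule targets it → [m].
/k/ stays [k].
/e/ (between /k/ and /t/) fails the environment for rule 1, so it stays [e].
/t/ stays [t].
/e/ — between /t/ and /ɡ/; rule 1 does not apply here → [e].
/ɡ/ (between /e/ and /e/): rule 4 targets it, but not word-finally → unchanged [ɡ].
/e/ (between /ɡ/ and /n/): before a nasal consonant, so rule 1 applies → [ẽ].
/n/ (between /e/ and /r/) is in the target of rule 3 but the environment (before a labial or velar stop) is not met → [n].
/r/ (between /n/ and /e/) is unaffected → [r].
/e/ (between /r/ and /b/) fails the environment for rule 1, so it stays [e].
/b/ — word-final, word-finally — surfaces as [p] (rule 4).

[nẽmketeɡẽnrep]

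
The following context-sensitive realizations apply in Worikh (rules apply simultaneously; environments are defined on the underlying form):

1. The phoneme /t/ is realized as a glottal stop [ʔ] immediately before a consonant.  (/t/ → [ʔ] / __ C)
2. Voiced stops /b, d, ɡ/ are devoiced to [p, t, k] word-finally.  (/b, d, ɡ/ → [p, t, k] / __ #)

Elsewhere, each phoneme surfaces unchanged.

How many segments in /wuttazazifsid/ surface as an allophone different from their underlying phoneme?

2

Segments that undergo a rule: /t/ → [ʔ] (rule 1); /d/ → [t] (rule 2).
All other segments surface unchanged.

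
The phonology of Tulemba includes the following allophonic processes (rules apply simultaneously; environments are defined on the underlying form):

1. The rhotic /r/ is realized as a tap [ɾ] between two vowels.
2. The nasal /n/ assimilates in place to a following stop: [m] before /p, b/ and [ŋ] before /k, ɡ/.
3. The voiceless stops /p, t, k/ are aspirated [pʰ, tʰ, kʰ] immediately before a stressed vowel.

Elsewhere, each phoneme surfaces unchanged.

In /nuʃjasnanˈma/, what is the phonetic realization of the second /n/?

[n]

/n/ (between /s/ and /a/) is in the target of rule 2 but the environment (before a labial or velar stop) is not met → [n].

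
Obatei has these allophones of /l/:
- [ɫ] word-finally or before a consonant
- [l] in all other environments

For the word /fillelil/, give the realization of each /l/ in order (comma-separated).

Occurrence 1 (position 3): word-finally or before a consonant → [ɫ].
Occurrence 2 (position 4): no conditioning environment matches → elsewhere allophone [l].
Occurrence 3 (position 6): no conditioning environment matches → elsewhere allophone [l].
Occurrence 4 (position 8): word-finally or before a consonant → [ɫ].

[ɫ], [l], [l], [ɫ]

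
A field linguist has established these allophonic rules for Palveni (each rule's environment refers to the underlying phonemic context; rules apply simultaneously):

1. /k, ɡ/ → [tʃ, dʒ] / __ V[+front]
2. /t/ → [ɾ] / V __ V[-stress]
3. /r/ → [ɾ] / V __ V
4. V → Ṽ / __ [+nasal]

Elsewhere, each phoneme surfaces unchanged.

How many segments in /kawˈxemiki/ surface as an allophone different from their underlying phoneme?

Segments that undergo a rule: /e/ → [ẽ] (rule 4); /k/ → [tʃ] (rule 1).
All other segments surface unchanged.

2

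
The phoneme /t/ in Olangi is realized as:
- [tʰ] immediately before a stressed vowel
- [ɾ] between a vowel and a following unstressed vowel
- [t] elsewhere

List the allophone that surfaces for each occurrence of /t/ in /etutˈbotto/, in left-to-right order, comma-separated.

Occurrence 1 (position 2): between a vowel and an unstressed vowel → [ɾ].
Occurrence 2 (position 4): no conditioning environment matches → elsewhere allophone [t].
Occurrence 3 (position 7): no conditioning environment matches → elsewhere allophone [t].
Occurrence 4 (position 8): no conditioning environment matches → elsewhere allophone [t].

[ɾ], [t], [t], [t]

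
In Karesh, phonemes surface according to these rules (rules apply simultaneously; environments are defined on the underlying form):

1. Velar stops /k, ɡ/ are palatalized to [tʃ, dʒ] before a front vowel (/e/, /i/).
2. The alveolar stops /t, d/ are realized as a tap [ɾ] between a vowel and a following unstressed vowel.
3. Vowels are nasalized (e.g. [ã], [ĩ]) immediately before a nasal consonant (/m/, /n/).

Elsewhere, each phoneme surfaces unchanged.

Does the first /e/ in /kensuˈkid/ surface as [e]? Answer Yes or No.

Rule 3 applies to /e/ (between /k/ and /n/: before a nasal consonant) → [ẽ].
The actual realization is [ẽ], not [e].

No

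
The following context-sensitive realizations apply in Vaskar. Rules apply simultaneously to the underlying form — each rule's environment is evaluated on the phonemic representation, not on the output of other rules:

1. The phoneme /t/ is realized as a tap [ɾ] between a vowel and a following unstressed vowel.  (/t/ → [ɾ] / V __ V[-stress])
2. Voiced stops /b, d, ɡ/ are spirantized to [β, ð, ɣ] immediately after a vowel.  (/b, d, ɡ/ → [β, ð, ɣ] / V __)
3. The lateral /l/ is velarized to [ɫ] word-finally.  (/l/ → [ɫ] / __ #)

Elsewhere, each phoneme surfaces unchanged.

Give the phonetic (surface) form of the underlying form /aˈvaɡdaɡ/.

/a/ (word-initial) is unaffected → [a].
/v/ (between /a/ and /a/) is unaffected → [v].
/a/ (between /v/ and /ɡ/): no rule targets it → [a].
/ɡ/ meets the environment for rule 2 (immediately after a vowel) → [ɣ].
/d/ — between /ɡ/ and /a/; rule 2 does not apply here → [d].
/a/ — not in any rule's target class → [a].
/ɡ/ (word-final) occurs immediately after a vowel → [ɣ] by rule 2.

[aˈvaɣdaɣ]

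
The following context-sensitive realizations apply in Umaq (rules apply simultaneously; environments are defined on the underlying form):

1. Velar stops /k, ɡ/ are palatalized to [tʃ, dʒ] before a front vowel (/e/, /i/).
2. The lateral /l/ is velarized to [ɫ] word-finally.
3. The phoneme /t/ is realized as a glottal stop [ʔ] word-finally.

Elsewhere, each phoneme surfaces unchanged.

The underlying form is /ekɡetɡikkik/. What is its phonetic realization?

[ekdʒetdʒiktʃik]

/e/ — not in any rule's target class → [e].
/k/ (between /e/ and /ɡ/) is in the target of rule 1 but the environment (before a front vowel) is not met → [k].
/ɡ/ (between /k/ and /e/) occurs before a front vowel → [dʒ] by rule 1.
/e/ (between /ɡ/ and /t/) is unaffected → [e].
/t/ (between /e/ and /ɡ/) is in the target of rule 3 but the environment (word-finally) is not met → [t].
Rule 1 applies to /ɡ/ (between /t/ and /i/: before a front vowel) → [dʒ].
/i/ stays [i].
/k/ — between /i/ and /k/; rule 1 does not apply here → [k].
Rule 1 applies to /k/ (between /k/ and /i/: before a front vowel) → [tʃ].
/i/ (between /k/ and /k/): no rule targets it → [i].
/k/ — word-final; rule 1 does not apply here → [k].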